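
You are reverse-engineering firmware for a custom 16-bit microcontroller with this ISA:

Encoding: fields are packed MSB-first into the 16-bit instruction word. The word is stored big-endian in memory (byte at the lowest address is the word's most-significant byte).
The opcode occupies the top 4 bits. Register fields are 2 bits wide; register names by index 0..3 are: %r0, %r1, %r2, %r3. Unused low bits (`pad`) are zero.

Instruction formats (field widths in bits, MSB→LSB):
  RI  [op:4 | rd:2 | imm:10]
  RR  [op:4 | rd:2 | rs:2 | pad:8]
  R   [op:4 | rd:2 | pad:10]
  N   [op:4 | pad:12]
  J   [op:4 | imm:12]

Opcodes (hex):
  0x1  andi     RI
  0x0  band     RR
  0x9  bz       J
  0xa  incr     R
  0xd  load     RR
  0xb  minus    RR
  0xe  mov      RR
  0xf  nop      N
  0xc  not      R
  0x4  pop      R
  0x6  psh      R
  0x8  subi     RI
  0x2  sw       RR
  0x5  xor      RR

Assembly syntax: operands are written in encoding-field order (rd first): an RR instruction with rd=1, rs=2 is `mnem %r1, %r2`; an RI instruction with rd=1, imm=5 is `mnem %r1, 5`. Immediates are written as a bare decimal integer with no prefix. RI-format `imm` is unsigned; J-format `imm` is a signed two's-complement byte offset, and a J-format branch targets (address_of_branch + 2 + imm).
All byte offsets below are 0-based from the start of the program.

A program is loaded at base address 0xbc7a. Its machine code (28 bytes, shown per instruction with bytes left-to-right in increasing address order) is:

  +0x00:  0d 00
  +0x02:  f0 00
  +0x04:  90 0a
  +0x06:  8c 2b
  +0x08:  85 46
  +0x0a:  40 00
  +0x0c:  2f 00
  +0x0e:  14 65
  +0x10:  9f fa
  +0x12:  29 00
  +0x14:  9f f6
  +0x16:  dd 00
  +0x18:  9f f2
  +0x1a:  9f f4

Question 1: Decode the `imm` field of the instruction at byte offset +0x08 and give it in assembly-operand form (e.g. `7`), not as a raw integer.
off 0x08: read 85 46 as big → 0x8546
  top 4b → 0x8 → subi [RI]
  rd: (w>>10)&0x3=0x1 → %r1
  imm: (w>>0)&0x3ff=0x146 → 326

326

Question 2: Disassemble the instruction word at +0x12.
off 0x12: read 29 00 as big → 0x2900
  opcode bits[15:12]=0x2: sw/RR
  rd: (w>>10)&0x3=0x2 → %r2
  rs: (w>>8)&0x3=0x1 → %r1

sw %r2, %r1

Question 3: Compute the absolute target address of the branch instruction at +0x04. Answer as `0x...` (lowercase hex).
off 0x04: read 90 0a as big → 0x900a
  top 4b → 0x9 → bz [J]
  imm: (w>>0)&0xfff=0xa → 10
  target = base 0xbc7a + off 0x04 + 2 + imm 10 = 0xbc8a

0xbc8a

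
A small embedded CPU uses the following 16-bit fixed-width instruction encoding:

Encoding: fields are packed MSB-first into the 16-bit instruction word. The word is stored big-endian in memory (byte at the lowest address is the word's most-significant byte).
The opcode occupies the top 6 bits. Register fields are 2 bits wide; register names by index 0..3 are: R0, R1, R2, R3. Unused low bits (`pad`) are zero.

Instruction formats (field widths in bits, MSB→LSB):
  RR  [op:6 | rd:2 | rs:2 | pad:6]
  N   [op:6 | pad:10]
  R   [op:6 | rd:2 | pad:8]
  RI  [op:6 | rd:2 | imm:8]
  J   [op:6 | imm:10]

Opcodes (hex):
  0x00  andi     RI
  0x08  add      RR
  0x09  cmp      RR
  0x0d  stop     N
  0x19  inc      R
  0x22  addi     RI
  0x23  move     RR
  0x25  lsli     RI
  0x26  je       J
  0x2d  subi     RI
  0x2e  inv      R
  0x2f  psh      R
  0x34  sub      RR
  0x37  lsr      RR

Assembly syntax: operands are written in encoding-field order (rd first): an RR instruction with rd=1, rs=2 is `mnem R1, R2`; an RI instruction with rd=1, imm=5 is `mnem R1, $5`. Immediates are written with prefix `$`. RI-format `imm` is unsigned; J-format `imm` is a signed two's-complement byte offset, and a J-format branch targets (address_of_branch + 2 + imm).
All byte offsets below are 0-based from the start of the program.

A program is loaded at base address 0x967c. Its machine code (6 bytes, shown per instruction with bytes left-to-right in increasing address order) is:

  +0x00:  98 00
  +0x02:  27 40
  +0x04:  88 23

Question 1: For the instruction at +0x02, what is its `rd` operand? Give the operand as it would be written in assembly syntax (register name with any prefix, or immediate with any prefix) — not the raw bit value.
R3

[02] 27 40 → 0x2740
  op=0x2740>>10=0x9 ⇒ cmp (RR)
  [9:8] rd=3 = R3
  [7:6] rs=1 = R1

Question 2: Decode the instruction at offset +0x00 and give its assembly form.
@+00  big-endian(98 00) = 0x9800
  opcode bits[15:10]=0x26: je/J
  imm: (w>>0)&0x3ff=0x0 → $0

je $0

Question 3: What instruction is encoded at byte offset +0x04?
[04] 88 23 → 0x8823
  top 6b → 0x22 → addi [RI]
  [9:8] rd=0 = R0
  [7:0] imm=35 = $35

addi R0, $35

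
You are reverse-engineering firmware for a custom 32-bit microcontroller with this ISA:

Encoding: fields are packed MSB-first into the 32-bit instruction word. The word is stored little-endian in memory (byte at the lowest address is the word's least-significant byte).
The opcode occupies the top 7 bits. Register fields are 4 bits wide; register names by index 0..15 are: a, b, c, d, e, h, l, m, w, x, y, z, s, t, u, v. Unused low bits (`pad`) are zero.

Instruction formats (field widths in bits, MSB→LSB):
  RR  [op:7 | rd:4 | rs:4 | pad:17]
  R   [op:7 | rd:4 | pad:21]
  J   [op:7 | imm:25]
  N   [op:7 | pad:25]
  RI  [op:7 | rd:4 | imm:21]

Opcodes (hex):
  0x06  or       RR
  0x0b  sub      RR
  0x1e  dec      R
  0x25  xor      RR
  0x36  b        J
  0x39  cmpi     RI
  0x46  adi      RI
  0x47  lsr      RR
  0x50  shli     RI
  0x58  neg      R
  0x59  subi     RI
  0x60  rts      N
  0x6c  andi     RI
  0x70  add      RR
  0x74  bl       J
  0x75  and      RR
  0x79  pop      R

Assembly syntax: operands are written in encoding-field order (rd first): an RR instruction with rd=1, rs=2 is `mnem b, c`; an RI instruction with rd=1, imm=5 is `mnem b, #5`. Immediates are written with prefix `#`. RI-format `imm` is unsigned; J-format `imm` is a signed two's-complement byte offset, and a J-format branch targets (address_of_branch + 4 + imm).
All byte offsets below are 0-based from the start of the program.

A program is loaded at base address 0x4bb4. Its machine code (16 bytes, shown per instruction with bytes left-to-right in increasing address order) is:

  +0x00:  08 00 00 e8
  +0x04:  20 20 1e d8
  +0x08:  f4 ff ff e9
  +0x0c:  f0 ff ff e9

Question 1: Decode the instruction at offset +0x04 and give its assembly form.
andi a, #1974304

off 0x04: read 20 20 1e d8 as little → 0xd81e2020
  op=0xd81e2020>>25=0x6c ⇒ andi (RI)
  rd: (w>>21)&0xf=0x0 → a
  imm: (w>>0)&0x1fffff=0x1e2020 → #1974304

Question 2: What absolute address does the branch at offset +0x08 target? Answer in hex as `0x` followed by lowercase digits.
off 0x08: read f4 ff ff e9 as little → 0xe9fffff4
  opcode bits[31:25]=0x74: bl/J
  imm@[24:0]=0x1fffff4 (s25→-12) ⇒ #-12
  target = base 0x4bb4 + off 0x08 + 4 + imm -12 = 0x4bb4

0x4bb4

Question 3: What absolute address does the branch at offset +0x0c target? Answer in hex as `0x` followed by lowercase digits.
off 0x0c: read f0 ff ff e9 as little → 0xe9fffff0
  op=0xe9fffff0>>25=0x74 ⇒ bl (J)
  imm@[24:0]=0x1fffff0 (s25→-16) ⇒ #-16
  target = base 0x4bb4 + off 0x0c + 4 + imm -16 = 0x4bb4

0x4bb4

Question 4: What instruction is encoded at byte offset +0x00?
bl #8

[00] 08 00 00 e8 → 0xe8000008
  op=0xe8000008>>25=0x74 ⇒ bl (J)
  imm: (w>>0)&0x1ffffff=0x8 → #8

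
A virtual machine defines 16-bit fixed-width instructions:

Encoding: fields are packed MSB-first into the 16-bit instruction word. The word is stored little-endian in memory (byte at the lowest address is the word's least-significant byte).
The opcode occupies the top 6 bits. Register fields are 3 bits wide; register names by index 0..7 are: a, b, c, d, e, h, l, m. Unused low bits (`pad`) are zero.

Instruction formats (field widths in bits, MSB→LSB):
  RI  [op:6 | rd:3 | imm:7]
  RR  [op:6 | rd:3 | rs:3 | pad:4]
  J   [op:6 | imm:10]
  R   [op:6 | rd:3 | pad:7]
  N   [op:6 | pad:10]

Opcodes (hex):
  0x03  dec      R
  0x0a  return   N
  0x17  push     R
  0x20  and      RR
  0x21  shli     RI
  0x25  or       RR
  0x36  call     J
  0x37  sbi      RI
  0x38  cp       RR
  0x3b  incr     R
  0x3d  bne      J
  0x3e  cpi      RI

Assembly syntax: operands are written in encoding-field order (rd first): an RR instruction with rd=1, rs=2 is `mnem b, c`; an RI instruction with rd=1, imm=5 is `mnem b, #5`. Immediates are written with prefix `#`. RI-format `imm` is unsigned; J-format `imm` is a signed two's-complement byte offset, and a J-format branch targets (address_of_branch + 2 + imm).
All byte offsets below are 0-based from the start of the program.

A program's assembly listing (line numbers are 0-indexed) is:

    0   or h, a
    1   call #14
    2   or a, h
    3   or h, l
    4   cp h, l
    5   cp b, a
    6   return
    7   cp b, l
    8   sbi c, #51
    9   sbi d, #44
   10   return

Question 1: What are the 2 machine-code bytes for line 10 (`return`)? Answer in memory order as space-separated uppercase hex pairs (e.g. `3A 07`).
L10: return op=0xa:6|pad=0:10 ⇒ 0x2800 ⇒ little 00 28

00 28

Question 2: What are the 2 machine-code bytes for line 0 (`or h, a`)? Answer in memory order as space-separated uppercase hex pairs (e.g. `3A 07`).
80 96

L0: or op=0x25:6|rd=5:3|rs=0:3|pad=0:4 ⇒ 0x9680 ⇒ little 80 96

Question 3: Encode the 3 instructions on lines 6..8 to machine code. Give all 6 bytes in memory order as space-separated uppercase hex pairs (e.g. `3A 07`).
6. return fields op=0xa:6|pad=0:10 → word 2800h → 00 28
7. cp fields op=0x38:6|rd=1:3|rs=6:3|pad=0:4 → word e0e0h → e0 e0
8. sbi fields op=0x37:6|rd=2:3|imm=51:7 → word dd33h → 33 dd

00 28 E0 E0 33 DD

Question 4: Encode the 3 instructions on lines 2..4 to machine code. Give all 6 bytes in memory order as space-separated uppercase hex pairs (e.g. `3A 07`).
50 94 E0 96 E0 E2

L2: or op=0x25:6|rd=0:3|rs=5:3|pad=0:4 ⇒ 0x9450 ⇒ little 50 94
L3: or op=0x25:6|rd=5:3|rs=6:3|pad=0:4 ⇒ 0x96e0 ⇒ little e0 96
L4: cp op=0x38:6|rd=5:3|rs=6:3|pad=0:4 ⇒ 0xe2e0 ⇒ little e0 e2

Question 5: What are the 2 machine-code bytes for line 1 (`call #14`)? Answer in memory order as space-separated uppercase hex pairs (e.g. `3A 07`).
0E D8

line 1 (call): pack op=0x36:6|imm=14:10 = 0xd80e; little→ 0e d8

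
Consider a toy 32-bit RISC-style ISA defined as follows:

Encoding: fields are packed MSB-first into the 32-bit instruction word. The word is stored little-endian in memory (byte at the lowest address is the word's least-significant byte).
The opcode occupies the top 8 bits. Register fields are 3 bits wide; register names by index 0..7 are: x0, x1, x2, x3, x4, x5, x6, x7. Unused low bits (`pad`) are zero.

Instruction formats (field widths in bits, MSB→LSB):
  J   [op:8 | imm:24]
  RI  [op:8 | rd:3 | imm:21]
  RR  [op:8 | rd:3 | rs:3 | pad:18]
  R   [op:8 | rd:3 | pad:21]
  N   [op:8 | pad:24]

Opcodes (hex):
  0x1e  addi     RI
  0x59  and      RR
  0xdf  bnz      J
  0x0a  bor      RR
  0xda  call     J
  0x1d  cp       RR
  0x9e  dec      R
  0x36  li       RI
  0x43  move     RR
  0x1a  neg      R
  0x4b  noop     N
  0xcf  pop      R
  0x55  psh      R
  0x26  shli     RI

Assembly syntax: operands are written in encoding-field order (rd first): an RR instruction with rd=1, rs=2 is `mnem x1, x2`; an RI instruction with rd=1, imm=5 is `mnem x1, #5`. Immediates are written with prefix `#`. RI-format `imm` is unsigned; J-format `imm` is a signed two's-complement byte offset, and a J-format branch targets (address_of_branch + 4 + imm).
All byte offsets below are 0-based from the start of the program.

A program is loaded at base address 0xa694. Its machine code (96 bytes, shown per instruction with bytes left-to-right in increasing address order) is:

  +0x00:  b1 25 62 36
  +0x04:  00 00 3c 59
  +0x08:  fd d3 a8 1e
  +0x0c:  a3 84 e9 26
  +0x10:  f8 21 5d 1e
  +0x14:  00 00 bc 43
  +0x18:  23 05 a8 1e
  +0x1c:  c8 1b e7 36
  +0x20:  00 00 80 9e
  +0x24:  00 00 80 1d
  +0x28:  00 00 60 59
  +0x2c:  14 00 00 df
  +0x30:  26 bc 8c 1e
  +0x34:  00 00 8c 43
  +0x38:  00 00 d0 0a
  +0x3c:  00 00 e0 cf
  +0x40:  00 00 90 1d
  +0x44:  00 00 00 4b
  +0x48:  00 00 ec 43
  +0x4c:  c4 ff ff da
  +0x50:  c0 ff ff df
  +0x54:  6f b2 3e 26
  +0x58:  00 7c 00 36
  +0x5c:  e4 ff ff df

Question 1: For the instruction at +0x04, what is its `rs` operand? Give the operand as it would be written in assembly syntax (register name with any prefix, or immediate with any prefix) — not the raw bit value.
+0x04: 00 00 3c 59 ⇒ word 0x593c0000 (little)
  op=0x593c0000>>24=0x59 ⇒ and (RR)
  [23:21] rd=1 = x1
  [20:18] rs=7 = x7

x7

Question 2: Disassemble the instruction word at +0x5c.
bnz #-28

off 0x5c: read e4 ff ff df as little → 0xdfffffe4
  top 8b → 0xdf → bnz [J]
  imm@[23:0]=0xffffe4 (s24→-28) ⇒ #-28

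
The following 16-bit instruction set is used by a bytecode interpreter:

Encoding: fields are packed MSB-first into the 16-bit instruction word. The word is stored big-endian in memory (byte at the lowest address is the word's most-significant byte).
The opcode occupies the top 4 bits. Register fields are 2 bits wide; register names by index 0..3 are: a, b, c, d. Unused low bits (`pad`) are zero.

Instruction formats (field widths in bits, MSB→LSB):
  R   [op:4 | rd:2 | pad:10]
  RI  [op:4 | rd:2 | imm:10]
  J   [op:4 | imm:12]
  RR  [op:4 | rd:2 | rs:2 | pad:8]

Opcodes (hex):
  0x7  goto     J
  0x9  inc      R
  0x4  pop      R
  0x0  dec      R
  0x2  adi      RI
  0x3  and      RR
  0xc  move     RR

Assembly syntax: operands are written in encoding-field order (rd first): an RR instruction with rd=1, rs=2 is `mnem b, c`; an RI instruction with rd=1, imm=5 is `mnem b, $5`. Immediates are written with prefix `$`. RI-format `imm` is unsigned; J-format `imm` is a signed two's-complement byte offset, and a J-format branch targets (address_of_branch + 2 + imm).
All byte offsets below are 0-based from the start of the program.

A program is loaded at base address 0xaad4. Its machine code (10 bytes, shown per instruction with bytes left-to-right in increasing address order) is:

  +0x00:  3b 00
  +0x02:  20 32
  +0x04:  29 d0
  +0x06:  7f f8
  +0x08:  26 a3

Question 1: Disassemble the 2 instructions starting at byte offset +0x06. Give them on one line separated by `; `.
[06] 7f f8 → 0x7ff8
  opcode bits[15:12]=0x7: goto/J
  [11:0] imm=4088 (s12→-8) = $-8
[08] 26 a3 → 0x26a3
  opcode bits[15:12]=0x2: adi/RI
  [11:10] rd=1 = b
  [9:0] imm=675 = $675

goto $-8; adi b, $675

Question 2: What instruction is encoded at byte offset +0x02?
adi a, $50

[02] 20 32 → 0x2032
  top 4b → 0x2 → adi [RI]
  [11:10] rd=0 = a
  [9:0] imm=50 = $50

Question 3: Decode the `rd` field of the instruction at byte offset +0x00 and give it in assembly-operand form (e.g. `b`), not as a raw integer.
off 0x00: read 3b 00 as big → 0x3b00
  opcode bits[15:12]=0x3: and/RR
  [11:10] rd=2 = c
  [9:8] rs=3 = d

c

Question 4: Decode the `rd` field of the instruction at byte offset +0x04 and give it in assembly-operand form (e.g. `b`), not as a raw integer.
c

off 0x04: read 29 d0 as big → 0x29d0
  opcode bits[15:12]=0x2: adi/RI
  rd@[11:10]=0x2 ⇒ c
  imm@[9:0]=0x1d0 ⇒ $464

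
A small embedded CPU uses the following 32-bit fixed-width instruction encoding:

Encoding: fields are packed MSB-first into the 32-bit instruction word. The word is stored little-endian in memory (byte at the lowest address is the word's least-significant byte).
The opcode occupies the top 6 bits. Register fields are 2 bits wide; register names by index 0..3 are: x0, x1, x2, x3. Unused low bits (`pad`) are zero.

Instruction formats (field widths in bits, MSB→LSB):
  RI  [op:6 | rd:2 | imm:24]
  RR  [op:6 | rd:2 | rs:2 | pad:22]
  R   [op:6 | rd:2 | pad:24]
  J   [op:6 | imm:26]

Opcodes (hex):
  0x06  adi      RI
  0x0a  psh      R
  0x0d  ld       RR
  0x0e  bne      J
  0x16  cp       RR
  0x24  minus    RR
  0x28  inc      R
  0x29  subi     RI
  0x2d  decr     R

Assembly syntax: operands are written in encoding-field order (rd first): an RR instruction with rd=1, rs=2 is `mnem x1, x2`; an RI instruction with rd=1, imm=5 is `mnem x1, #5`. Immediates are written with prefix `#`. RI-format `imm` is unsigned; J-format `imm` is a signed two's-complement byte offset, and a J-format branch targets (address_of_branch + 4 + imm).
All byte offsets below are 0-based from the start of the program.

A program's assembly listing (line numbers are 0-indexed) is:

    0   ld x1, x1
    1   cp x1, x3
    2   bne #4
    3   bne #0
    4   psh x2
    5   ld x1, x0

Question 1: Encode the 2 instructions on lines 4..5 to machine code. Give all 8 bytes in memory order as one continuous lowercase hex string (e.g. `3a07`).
0000002a00000035

4. psh fields op=0xa:6|rd=2:2|pad=0:24 → word 2a000000h → 00 00 00 2a
5. ld fields op=0xd:6|rd=1:2|rs=0:2|pad=0:22 → word 35000000h → 00 00 00 35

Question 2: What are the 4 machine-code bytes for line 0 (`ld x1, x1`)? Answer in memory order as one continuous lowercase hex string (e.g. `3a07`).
line 0 (ld): pack op=0xd:6|rd=1:2|rs=1:2|pad=0:22 = 0x35400000; little→ 00 00 40 35

00004035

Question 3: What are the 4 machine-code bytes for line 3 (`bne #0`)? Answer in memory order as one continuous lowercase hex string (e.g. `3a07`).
3. bne fields op=0xe:6|imm=0:26 → word 38000000h → 00 00 00 38

00000038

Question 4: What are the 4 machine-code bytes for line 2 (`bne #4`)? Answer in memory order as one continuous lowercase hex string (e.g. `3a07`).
line 2 (bne): pack op=0xe:6|imm=4:26 = 0x38000004; little→ 04 00 00 38

04000038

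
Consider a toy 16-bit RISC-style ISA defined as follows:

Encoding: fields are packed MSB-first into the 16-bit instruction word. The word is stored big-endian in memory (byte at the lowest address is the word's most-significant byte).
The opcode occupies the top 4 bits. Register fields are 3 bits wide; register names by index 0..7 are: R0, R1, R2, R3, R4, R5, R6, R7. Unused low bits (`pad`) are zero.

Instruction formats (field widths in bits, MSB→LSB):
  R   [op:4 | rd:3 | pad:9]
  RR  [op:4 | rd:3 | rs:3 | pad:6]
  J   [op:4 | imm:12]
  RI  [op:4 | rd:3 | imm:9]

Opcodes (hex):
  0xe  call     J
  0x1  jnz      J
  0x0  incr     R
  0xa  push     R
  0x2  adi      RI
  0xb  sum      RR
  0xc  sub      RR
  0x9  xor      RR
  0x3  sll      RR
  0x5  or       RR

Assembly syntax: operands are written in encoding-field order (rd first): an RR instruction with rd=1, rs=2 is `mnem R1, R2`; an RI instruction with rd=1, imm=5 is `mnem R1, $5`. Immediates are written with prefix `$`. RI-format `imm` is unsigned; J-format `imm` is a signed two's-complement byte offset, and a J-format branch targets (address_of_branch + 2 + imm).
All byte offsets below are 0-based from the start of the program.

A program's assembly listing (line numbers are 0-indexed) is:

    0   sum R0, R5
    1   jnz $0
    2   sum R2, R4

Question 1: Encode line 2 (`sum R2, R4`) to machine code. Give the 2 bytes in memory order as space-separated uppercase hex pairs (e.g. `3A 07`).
B5 00

line 2 (sum): pack op=0xb:4|rd=2:3|rs=4:3|pad=0:6 = 0xb500; big→ b5 00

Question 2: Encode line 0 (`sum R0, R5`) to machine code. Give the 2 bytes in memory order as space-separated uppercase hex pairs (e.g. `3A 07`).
L0: sum op=0xb:4|rd=0:3|rs=5:3|pad=0:6 ⇒ 0xb140 ⇒ big b1 40

B1 40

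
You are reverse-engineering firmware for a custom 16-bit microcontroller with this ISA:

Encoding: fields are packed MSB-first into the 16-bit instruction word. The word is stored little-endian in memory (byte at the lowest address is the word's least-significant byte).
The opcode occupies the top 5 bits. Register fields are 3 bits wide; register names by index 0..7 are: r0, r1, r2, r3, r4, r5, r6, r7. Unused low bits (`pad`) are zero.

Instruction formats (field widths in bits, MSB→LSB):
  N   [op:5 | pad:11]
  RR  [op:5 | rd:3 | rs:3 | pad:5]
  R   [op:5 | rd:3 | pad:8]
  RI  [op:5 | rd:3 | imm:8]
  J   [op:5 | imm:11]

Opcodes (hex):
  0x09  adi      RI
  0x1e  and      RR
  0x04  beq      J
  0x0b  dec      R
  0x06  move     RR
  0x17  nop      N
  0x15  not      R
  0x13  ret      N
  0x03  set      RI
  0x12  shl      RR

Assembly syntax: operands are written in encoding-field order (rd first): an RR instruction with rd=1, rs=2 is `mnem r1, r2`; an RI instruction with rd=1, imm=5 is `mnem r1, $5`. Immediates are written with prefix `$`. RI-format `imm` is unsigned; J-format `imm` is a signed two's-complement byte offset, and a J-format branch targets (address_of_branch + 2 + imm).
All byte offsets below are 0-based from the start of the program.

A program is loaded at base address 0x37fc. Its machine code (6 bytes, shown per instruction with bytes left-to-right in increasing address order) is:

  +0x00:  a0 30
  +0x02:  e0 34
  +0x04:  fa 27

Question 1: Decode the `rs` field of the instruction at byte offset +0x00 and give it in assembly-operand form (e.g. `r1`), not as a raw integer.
off 0x00: read a0 30 as little → 0x30a0
  op=0x30a0>>11=0x6 ⇒ move (RR)
  rd: (w>>8)&0x7=0x0 → r0
  rs: (w>>5)&0x7=0x5 → r5

r5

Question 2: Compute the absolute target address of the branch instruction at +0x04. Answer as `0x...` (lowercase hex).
0x37fc

+0x04: fa 27 ⇒ word 0x27fa (little)
  op=0x27fa>>11=0x4 ⇒ beq (J)
  imm: (w>>0)&0x7ff=0x7fa (s11→-6) → $-6
  target = base 0x37fc + off 0x04 + 2 + imm -6 = 0x37fc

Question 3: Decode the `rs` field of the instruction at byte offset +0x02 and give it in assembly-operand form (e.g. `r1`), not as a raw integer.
r7

off 0x02: read e0 34 as little → 0x34e0
  op=0x34e0>>11=0x6 ⇒ move (RR)
  rd@[10:8]=0x4 ⇒ r4
  rs@[7:5]=0x7 ⇒ r7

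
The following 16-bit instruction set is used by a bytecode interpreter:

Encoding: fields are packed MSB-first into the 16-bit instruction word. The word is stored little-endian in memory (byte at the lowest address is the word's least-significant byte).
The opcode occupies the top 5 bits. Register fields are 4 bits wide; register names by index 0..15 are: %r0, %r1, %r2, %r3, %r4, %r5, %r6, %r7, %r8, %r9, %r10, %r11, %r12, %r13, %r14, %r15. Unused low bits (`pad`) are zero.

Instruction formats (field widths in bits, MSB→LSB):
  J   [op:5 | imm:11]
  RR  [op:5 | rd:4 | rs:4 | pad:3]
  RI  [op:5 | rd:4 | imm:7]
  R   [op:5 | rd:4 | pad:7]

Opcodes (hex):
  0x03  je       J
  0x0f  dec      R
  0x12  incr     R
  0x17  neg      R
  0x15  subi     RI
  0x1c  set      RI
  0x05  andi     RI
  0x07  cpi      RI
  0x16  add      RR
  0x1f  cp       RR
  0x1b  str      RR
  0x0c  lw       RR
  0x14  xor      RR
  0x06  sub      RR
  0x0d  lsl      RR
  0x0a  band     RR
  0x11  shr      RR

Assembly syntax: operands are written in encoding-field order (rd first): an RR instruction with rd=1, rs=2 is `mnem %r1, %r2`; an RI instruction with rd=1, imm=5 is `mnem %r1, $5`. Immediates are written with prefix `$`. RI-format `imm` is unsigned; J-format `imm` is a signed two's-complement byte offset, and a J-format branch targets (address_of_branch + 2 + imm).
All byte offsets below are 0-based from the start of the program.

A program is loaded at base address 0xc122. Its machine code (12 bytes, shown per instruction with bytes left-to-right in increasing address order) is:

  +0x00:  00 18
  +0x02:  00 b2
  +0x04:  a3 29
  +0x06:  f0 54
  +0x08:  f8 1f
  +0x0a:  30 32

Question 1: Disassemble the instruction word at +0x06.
+0x06: f0 54 ⇒ word 0x54f0 (little)
  top 5b → 0xa → band [RR]
  rd: (w>>7)&0xf=0x9 → %r9
  rs: (w>>3)&0xf=0xe → %r14

band %r9, %r14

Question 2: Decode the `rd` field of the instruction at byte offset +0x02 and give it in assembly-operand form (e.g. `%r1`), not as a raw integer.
off 0x02: read 00 b2 as little → 0xb200
  top 5b → 0x16 → add [RR]
  rd@[10:7]=0x4 ⇒ %r4
  rs@[6:3]=0x0 ⇒ %r0

%r4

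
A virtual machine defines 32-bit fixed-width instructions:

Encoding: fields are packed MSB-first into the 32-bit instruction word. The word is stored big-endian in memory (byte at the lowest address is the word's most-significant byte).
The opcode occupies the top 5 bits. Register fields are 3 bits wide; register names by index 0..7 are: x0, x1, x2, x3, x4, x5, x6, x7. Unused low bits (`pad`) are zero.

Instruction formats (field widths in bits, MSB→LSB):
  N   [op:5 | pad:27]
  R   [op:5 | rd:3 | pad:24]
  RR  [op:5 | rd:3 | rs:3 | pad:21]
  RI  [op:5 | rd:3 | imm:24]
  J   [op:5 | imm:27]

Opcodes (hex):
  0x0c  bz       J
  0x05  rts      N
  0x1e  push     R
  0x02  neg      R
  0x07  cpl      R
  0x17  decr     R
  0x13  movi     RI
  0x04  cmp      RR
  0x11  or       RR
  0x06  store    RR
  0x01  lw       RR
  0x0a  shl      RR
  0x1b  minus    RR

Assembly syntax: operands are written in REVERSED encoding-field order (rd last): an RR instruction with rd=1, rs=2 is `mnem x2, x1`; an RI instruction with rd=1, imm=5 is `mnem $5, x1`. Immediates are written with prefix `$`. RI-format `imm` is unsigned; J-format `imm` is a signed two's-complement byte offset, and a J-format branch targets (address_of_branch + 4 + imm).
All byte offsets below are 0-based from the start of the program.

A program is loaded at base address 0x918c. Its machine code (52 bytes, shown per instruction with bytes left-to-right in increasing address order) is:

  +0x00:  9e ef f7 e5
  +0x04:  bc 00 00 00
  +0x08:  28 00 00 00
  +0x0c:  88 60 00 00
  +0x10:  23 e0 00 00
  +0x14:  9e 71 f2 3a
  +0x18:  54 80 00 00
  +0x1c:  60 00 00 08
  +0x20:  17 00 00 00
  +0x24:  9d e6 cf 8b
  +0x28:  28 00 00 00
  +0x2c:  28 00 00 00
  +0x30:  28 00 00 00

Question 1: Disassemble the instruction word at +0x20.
neg x7

@+20  big-endian(17 00 00 00) = 0x17000000
  opcode bits[31:27]=0x2: neg/R
  [26:24] rd=7 = x7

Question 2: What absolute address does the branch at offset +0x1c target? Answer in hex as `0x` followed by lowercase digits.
0x91b4

off 0x1c: read 60 00 00 08 as big → 0x60000008
  top 5b → 0xc → bz [J]
  imm: (w>>0)&0x7ffffff=0x8 → $8
  target = base 0x918c + off 0x1c + 4 + imm 8 = 0x91b4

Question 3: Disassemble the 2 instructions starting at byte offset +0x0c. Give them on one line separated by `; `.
or x3, x0; cmp x7, x3

[0c] 88 60 00 00 → 0x88600000
  op=0x88600000>>27=0x11 ⇒ or (RR)
  [26:24] rd=0 = x0
  [23:21] rs=3 = x3
[10] 23 e0 00 00 → 0x23e00000
  op=0x23e00000>>27=0x4 ⇒ cmp (RR)
  [26:24] rd=3 = x3
  [23:21] rs=7 = x7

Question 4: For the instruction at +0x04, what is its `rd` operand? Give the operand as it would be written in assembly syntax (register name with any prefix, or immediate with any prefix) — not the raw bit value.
x4

@+04  big-endian(bc 00 00 00) = 0xbc000000
  opcode bits[31:27]=0x17: decr/R
  rd: (w>>24)&0x7=0x4 → x4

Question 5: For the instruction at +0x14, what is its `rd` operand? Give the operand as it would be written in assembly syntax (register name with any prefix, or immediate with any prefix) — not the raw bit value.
off 0x14: read 9e 71 f2 3a as big → 0x9e71f23a
  top 5b → 0x13 → movi [RI]
  rd: (w>>24)&0x7=0x6 → x6
  imm: (w>>0)&0xffffff=0x71f23a → $7467578

x6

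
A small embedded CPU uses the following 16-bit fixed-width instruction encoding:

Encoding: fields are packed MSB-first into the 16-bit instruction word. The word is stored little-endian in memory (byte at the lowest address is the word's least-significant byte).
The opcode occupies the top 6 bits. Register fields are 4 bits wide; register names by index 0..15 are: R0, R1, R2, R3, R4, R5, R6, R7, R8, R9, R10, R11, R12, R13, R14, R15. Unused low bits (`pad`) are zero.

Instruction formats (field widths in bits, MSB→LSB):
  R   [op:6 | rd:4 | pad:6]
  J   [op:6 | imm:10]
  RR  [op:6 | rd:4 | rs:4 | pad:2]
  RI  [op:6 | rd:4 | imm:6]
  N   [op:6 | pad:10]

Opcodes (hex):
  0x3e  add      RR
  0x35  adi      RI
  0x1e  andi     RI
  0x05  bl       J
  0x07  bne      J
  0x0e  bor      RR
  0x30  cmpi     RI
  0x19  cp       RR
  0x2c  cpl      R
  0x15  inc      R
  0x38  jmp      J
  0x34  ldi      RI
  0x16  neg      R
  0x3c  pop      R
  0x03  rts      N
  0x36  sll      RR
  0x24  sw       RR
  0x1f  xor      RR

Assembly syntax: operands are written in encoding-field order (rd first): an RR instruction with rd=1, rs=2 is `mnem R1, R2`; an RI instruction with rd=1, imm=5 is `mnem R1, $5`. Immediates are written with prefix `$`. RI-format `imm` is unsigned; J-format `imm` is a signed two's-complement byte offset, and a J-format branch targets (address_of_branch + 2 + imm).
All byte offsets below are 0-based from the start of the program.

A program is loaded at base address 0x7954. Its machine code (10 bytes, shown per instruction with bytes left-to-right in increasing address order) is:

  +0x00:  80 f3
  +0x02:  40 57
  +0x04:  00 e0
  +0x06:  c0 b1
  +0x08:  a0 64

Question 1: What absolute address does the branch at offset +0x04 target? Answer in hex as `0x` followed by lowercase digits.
0x795a

+0x04: 00 e0 ⇒ word 0xe000 (little)
  op=0xe000>>10=0x38 ⇒ jmp (J)
  [9:0] imm=0 = $0
  target = base 0x7954 + off 0x04 + 2 + imm 0 = 0x795a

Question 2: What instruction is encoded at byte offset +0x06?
@+06  little-endian(c0 b1) = 0xb1c0
  top 6b → 0x2c → cpl [R]
  rd@[9:6]=0x7 ⇒ R7

cpl R7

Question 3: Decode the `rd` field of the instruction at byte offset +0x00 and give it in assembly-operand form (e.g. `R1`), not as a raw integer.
R14

off 0x00: read 80 f3 as little → 0xf380
  top 6b → 0x3c → pop [R]
  [9:6] rd=14 = R14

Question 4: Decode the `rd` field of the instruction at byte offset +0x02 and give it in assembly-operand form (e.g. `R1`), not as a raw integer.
R13

@+02  little-endian(40 57) = 0x5740
  top 6b → 0x15 → inc [R]
  rd@[9:6]=0xd ⇒ R13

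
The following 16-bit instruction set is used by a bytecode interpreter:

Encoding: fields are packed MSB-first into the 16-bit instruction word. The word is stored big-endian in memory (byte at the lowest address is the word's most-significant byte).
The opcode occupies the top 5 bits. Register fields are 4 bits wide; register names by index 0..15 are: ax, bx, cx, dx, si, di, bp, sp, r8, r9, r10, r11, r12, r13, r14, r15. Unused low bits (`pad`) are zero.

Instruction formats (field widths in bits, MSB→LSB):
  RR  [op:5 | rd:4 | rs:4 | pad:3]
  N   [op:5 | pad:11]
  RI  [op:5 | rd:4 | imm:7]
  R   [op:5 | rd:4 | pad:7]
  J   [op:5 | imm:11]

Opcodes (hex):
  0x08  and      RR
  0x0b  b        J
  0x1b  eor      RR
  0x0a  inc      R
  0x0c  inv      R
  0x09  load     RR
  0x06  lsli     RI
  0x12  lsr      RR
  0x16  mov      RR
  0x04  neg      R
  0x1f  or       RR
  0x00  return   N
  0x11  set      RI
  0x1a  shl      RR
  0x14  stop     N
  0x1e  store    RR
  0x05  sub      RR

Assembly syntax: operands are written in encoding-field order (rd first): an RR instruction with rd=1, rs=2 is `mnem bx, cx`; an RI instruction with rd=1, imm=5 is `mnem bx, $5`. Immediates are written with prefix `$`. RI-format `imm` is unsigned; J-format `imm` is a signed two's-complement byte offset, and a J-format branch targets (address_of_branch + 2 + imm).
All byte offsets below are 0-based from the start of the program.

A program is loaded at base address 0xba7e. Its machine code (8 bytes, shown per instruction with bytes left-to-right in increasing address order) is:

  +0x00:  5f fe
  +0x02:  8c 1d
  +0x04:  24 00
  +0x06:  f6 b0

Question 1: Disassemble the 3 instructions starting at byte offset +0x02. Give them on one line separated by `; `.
set r8, $29; neg r8; store r13, bp

+0x02: 8c 1d ⇒ word 0x8c1d (big)
  opcode bits[15:11]=0x11: set/RI
  rd@[10:7]=0x8 ⇒ r8
  imm@[6:0]=0x1d ⇒ $29
+0x04: 24 00 ⇒ word 0x2400 (big)
  opcode bits[15:11]=0x4: neg/R
  rd@[10:7]=0x8 ⇒ r8
+0x06: f6 b0 ⇒ word 0xf6b0 (big)
  opcode bits[15:11]=0x1e: store/RR
  rd@[10:7]=0xd ⇒ r13
  rs@[6:3]=0x6 ⇒ bp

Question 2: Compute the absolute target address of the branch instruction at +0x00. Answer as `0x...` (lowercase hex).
0xba7e

@+00  big-endian(5f fe) = 0x5ffe
  opcode bits[15:11]=0xb: b/J
  [10:0] imm=2046 (s11→-2) = $-2
  target = base 0xba7e + off 0x00 + 2 + imm -2 = 0xba7e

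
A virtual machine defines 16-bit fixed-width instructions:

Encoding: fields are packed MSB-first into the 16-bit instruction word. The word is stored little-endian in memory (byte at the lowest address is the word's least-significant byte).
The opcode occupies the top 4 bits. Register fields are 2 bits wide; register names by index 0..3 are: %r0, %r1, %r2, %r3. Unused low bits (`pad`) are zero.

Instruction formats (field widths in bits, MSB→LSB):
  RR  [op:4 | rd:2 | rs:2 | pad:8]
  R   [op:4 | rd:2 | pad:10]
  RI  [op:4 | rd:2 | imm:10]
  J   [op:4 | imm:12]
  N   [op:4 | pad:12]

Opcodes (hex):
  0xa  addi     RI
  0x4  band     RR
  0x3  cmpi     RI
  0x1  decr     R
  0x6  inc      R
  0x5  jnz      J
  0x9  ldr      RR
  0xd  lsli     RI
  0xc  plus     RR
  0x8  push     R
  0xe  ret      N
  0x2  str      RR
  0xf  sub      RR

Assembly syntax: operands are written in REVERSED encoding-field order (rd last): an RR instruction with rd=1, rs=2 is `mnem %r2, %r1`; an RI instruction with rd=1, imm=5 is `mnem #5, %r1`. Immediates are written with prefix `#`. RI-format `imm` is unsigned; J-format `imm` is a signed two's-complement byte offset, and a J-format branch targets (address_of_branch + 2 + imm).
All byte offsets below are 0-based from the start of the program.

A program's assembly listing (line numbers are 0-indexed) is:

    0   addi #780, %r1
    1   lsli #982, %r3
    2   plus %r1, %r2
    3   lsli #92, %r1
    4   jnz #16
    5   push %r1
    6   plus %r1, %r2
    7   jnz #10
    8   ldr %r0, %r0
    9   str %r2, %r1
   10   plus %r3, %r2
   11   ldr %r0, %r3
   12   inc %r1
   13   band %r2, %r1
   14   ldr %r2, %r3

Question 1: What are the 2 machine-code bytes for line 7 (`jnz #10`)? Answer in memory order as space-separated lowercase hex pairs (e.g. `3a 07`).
L7: jnz op=0x5:4|imm=10:12 ⇒ 0x500a ⇒ little 0a 50

0a 50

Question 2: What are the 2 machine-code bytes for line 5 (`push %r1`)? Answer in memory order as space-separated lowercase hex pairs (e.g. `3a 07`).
00 84

line 5 (push): pack op=0x8:4|rd=1:2|pad=0:10 = 0x8400; little→ 00 84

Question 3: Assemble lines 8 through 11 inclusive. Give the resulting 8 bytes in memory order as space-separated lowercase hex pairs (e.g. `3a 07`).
line 8 (ldr): pack op=0x9:4|rd=0:2|rs=0:2|pad=0:8 = 0x9000; little→ 00 90
line 9 (str): pack op=0x2:4|rd=1:2|rs=2:2|pad=0:8 = 0x2600; little→ 00 26
line 10 (plus): pack op=0xc:4|rd=2:2|rs=3:2|pad=0:8 = 0xcb00; little→ 00 cb
line 11 (ldr): pack op=0x9:4|rd=3:2|rs=0:2|pad=0:8 = 0x9c00; little→ 00 9c

00 90 00 26 00 cb 00 9c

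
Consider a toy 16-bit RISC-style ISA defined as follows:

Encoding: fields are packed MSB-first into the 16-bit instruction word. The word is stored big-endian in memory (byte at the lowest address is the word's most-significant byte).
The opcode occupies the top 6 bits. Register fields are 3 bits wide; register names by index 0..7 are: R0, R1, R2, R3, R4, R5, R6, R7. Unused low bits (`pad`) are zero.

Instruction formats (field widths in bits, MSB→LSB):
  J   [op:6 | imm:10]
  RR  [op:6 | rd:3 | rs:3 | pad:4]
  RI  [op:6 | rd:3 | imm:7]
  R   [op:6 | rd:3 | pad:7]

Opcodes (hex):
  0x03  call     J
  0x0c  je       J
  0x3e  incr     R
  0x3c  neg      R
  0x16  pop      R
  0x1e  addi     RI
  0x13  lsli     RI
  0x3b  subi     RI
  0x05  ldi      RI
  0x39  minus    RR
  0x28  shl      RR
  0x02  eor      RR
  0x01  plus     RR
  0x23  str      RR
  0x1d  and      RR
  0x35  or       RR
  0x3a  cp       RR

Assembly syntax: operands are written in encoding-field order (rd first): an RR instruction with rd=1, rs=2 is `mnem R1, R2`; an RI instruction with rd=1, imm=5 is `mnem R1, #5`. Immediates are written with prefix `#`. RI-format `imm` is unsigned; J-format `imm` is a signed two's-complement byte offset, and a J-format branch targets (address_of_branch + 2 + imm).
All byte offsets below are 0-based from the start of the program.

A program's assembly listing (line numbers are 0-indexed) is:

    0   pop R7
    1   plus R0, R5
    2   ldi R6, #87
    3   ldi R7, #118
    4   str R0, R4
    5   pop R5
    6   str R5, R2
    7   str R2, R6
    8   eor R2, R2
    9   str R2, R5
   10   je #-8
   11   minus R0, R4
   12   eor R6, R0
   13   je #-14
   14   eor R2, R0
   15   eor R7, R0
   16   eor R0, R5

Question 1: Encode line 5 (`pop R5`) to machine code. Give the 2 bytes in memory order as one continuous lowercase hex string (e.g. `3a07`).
5. pop fields op=0x16:6|rd=5:3|pad=0:7 → word 5a80h → 5a 80

5a80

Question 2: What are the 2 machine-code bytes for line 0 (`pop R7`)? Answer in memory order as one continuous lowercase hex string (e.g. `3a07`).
0. pop fields op=0x16:6|rd=7:3|pad=0:7 → word 5b80h → 5b 80

5b80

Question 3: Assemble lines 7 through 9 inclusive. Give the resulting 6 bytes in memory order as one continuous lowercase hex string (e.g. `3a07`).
L7: str op=0x23:6|rd=2:3|rs=6:3|pad=0:4 ⇒ 0x8d60 ⇒ big 8d 60
L8: eor op=0x2:6|rd=2:3|rs=2:3|pad=0:4 ⇒ 0x0920 ⇒ big 09 20
L9: str op=0x23:6|rd=2:3|rs=5:3|pad=0:4 ⇒ 0x8d50 ⇒ big 8d 50

8d6009208d50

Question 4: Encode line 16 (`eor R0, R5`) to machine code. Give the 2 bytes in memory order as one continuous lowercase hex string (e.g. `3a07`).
line 16 (eor): pack op=0x2:6|rd=0:3|rs=5:3|pad=0:4 = 0x0850; big→ 08 50

0850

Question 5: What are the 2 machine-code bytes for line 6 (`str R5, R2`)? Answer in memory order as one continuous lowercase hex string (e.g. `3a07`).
L6: str op=0x23:6|rd=5:3|rs=2:3|pad=0:4 ⇒ 0x8ea0 ⇒ big 8e a0

8ea0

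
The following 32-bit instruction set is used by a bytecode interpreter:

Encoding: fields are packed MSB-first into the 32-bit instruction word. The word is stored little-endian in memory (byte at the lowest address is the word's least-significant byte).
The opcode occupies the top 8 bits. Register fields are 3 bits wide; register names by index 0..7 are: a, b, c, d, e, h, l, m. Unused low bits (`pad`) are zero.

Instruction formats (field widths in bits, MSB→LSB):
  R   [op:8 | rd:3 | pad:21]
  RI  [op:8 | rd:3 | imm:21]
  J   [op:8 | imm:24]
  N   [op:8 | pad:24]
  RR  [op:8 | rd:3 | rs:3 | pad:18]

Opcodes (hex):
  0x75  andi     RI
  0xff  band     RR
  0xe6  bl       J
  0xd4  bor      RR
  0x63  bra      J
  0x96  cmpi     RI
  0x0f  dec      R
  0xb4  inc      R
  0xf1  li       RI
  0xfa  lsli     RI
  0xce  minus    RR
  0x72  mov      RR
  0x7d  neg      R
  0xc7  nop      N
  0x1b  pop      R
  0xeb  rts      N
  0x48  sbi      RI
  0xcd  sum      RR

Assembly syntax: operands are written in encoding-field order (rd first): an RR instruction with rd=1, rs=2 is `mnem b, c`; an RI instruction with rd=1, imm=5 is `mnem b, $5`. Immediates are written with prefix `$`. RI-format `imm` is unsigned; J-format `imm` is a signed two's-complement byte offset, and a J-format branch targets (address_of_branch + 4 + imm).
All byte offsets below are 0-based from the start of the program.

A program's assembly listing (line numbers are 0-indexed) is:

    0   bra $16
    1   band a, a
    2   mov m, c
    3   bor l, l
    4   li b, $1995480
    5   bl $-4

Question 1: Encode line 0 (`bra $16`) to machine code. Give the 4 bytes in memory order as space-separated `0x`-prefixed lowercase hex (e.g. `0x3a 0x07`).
line 0 (bra): pack op=0x63:8|imm=16:24 = 0x63000010; little→ 10 00 00 63

0x10 0x00 0x00 0x63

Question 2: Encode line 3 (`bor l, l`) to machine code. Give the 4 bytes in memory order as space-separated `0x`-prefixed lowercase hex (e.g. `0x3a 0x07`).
0x00 0x00 0xd8 0xd4

3. bor fields op=0xd4:8|rd=6:3|rs=6:3|pad=0:18 → word d4d80000h → 00 00 d8 d4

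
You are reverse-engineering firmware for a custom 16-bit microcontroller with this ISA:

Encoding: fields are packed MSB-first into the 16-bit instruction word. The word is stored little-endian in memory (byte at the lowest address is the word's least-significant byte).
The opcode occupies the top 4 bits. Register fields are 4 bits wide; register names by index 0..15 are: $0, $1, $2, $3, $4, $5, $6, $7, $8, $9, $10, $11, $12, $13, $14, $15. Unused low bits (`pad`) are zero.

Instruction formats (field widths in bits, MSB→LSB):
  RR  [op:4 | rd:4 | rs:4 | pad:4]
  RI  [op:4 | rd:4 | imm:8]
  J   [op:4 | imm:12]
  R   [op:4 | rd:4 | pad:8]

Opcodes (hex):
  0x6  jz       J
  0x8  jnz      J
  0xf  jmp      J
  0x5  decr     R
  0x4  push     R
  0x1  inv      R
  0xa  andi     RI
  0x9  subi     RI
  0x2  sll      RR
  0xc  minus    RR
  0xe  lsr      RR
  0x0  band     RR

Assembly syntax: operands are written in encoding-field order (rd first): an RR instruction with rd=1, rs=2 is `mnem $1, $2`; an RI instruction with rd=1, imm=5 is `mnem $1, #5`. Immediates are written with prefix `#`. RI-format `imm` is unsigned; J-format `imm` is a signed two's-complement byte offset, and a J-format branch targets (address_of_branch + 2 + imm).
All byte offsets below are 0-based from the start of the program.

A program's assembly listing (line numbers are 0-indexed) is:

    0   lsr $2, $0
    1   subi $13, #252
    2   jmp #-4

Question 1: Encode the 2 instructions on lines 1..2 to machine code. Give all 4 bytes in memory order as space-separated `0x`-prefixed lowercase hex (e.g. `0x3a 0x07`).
0xfc 0x9d 0xfc 0xff

L1: subi op=0x9:4|rd=13:4|imm=252:8 ⇒ 0x9dfc ⇒ little fc 9d
L2: jmp op=0xf:4|imm=-4:12 ⇒ 0xfffc ⇒ little fc ff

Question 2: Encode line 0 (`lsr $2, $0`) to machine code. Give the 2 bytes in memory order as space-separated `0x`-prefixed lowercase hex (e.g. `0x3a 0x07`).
0x00 0xe2

0. lsr fields op=0xe:4|rd=2:4|rs=0:4|pad=0:4 → word e200h → 00 e2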